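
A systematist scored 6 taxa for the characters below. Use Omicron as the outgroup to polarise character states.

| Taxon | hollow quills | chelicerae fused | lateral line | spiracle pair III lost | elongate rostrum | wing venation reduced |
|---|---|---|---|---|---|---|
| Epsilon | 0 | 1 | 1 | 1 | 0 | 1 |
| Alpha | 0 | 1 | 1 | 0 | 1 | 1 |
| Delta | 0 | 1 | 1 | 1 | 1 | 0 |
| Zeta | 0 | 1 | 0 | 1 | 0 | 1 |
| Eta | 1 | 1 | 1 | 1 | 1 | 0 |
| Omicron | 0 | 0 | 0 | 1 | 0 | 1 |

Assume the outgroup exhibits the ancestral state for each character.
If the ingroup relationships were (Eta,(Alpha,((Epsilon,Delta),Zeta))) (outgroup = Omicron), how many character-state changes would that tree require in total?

Map each character onto (Eta,(Alpha,((Epsilon,Delta),Zeta))) (rooted by Omicron) and count the minimum state changes it requires (Fitch parsimony):
hollow quills: 1; chelicerae fused: 1; lateral line: 2; spiracle pair III lost: 1; elongate rostrum: 3; wing venation reduced: 2.
Total tree length = 10.

10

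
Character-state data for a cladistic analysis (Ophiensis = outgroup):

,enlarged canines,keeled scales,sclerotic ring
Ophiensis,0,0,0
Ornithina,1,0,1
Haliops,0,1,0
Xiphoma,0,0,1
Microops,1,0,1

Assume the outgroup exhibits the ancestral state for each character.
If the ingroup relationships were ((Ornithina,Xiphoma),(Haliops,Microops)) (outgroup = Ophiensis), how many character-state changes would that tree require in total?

5

Map each character onto ((Ornithina,Xiphoma),(Haliops,Microops)) (rooted by Ophiensis) and count the minimum state changes it requires (Fitch parsimony):
enlarged canines: 2; keeled scales: 1; sclerotic ring: 2.
Total tree length = 5.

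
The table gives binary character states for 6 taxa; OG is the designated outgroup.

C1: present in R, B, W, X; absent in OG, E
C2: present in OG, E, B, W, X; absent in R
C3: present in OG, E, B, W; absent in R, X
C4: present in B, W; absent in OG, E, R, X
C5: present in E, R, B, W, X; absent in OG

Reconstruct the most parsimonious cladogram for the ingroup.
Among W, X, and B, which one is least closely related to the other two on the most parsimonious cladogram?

Character polarity is set by the outgroup: the derived state is whichever differs from the outgroup's state, so for C2, C3 the derived state is 'absent', and for the remaining characters it is 'present'.
Only B, R, W, and X show the derived state 'present' for C1, supporting them as a clade.
C2: derived state 'absent' in R only — an autapomorphy, so it tells us nothing about relationships among taxa.
Only R and X show the derived state 'absent' for C3, supporting them as a clade.
C4 (derived state 'present') is shared by B and W — a synapomorphy uniting that clade.
C5 (derived state 'present') is shared by all ingroup taxa — unites the whole ingroup.
Most parsimonious ingroup topology: (E,((R,X),(B,W))).
W and B share a more recent common ancestor with each other than either does with X, so X is the least closely related of the three.

X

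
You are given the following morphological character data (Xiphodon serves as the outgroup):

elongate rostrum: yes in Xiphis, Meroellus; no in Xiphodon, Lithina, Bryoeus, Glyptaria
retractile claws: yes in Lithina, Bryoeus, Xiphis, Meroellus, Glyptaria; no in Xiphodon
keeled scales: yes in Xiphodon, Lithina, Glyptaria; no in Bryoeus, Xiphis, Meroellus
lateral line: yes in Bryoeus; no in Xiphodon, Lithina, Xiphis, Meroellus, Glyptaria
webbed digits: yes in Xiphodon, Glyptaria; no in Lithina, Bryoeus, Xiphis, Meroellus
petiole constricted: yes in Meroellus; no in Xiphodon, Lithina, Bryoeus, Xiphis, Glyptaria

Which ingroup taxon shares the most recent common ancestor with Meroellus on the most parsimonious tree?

Character polarity is set by the outgroup: the derived state is whichever differs from the outgroup's state, so for keeled scales, webbed digits the derived state is 'no', and for the remaining characters it is 'yes'.
Only Meroellus and Xiphis show the derived state 'yes' for elongate rostrum, supporting them as a clade.
All ingroup taxa share the derived state 'yes' for retractile claws; it defines the ingroup but does not resolve relationships within it.
Only Bryoeus, Meroellus, and Xiphis show the derived state 'no' for keeled scales, supporting them as a clade.
lateral line (derived state 'yes') is unique to Bryoeus (autapomorphy; uninformative for grouping).
webbed digits: derived state 'no' in Bryoeus, Lithina, Meroellus, and Xiphis only — synapomorphy for {Bryoeus, Lithina, Meroellus, Xiphis}.
petiole constricted (derived state 'yes') is unique to Meroellus (autapomorphy; uninformative for grouping).
Most parsimonious ingroup topology: ((Lithina,(Bryoeus,(Xiphis,Meroellus))),Glyptaria).
Meroellus and Xiphis form a cherry on this tree, so they are sister taxa.

Xiphis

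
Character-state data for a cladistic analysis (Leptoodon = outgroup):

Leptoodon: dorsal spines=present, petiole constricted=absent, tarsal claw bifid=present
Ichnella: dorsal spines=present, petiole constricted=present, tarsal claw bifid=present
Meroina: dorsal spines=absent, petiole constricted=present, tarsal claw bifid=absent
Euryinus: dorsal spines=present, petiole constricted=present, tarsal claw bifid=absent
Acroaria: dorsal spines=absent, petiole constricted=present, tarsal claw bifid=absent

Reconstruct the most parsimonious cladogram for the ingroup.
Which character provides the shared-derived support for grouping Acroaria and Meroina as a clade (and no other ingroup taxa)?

Character polarity is set by the outgroup: the derived state is whichever differs from the outgroup's state, so for dorsal spines, tarsal claw bifid the derived state is 'absent', and for the remaining characters it is 'present'.
dorsal spines (derived state 'absent') is shared by Acroaria and Meroina — a synapomorphy uniting that clade.
petiole constricted (derived state 'present') is shared by all ingroup taxa — unites the whole ingroup.
tarsal claw bifid (derived state 'absent') is shared by Acroaria, Euryinus, and Meroina — a synapomorphy uniting that clade.
Most parsimonious ingroup topology: (Ichnella,((Meroina,Acroaria),Euryinus)).
The clade {Acroaria, Meroina} is supported by dorsal spines: its derived state 'absent' occurs in exactly those taxa and in no other taxon (including the outgroup).

dorsal spines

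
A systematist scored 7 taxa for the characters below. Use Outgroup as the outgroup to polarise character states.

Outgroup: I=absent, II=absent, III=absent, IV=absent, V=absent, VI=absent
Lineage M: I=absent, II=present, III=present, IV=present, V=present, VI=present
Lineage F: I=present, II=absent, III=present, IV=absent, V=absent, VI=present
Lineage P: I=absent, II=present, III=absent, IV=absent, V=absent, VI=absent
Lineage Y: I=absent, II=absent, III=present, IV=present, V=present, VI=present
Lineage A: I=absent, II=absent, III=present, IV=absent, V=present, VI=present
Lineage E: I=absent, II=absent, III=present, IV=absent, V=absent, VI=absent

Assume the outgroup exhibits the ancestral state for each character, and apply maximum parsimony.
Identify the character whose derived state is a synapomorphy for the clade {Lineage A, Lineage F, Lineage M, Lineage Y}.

VI

The outgroup has state 'absent' for every character, so 'present' is the derived state throughout.
I: derived state 'present' in Lineage F only — an autapomorphy, so it tells us nothing about relationships among taxa.
II groups Lineage M and Lineage P, which is incompatible with the clades supported by the remaining characters; treating it as convergent (homoplasy) costs fewer steps than any alternative tree.
Only Lineage A, Lineage E, Lineage F, Lineage M, and Lineage Y show the derived state 'present' for III, supporting them as a clade.
IV (derived state 'present') is shared by Lineage M and Lineage Y — a synapomorphy uniting that clade.
V: derived state 'present' in Lineage A, Lineage M, and Lineage Y only — synapomorphy for {Lineage A, Lineage M, Lineage Y}.
VI (derived state 'present') is shared by Lineage A, Lineage F, Lineage M, and Lineage Y — a synapomorphy uniting that clade.
Most parsimonious ingroup topology: (((((Lineage M,Lineage Y),Lineage A),Lineage F),Lineage E),Lineage P).
The clade {Lineage A, Lineage F, Lineage M, Lineage Y} is supported by VI: its derived state 'present' occurs in exactly those taxa and in no other taxon (including the outgroup).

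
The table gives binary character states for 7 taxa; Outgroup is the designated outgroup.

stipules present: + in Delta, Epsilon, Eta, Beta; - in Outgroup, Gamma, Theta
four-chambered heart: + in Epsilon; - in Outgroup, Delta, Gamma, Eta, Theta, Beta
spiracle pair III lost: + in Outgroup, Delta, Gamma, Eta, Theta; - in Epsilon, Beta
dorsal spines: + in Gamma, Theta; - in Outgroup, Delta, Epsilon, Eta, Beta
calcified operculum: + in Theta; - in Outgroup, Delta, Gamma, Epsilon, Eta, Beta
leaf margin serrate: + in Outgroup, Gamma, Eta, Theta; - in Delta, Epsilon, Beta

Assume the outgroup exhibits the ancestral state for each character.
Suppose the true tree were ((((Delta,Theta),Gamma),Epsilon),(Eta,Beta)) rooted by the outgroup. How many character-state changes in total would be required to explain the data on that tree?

Map each character onto ((((Delta,Theta),Gamma),Epsilon),(Eta,Beta)) (rooted by Outgroup) and count the minimum state changes it requires (Fitch parsimony):
stipules present: 3; four-chambered heart: 1; spiracle pair III lost: 2; dorsal spines: 2; calcified operculum: 1; leaf margin serrate: 3.
Total tree length = 12.

12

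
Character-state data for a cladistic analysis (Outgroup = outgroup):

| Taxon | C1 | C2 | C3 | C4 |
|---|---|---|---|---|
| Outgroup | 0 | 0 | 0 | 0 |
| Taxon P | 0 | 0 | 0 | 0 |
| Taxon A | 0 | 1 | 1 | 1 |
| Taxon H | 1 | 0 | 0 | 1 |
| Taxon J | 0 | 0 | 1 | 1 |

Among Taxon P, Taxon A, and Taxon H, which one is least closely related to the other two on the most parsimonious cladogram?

Taxon P

The outgroup has state '0' for every character, so '1' is the derived state throughout.
C1: derived state '1' in Taxon H only — an autapomorphy, so it tells us nothing about relationships among taxa.
C2: derived state '1' in Taxon A only — an autapomorphy, so it tells us nothing about relationships among taxa.
Only Taxon A and Taxon J show the derived state '1' for C3, supporting them as a clade.
C4: derived state '1' in Taxon A, Taxon H, and Taxon J only — synapomorphy for {Taxon A, Taxon H, Taxon J}.
Most parsimonious ingroup topology: (Taxon P,((Taxon A,Taxon J),Taxon H)).
Taxon H and Taxon A share a more recent common ancestor with each other than either does with Taxon P, so Taxon P is the least closely related of the three.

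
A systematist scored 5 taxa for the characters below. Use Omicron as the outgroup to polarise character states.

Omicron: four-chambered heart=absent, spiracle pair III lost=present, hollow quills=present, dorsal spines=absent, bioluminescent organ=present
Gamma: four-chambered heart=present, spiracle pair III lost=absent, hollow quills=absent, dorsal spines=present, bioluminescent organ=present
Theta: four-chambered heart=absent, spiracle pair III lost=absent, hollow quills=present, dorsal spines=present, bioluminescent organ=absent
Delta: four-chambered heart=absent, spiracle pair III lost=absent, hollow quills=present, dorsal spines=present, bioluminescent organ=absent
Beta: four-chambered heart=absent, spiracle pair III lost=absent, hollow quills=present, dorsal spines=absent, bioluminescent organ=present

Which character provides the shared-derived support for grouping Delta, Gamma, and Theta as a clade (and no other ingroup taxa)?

dorsal spines

Character polarity is set by the outgroup: the derived state is whichever differs from the outgroup's state, so for spiracle pair III lost, hollow quills, bioluminescent organ the derived state is 'absent', and for the remaining characters it is 'present'.
four-chambered heart: derived state 'present' in Gamma only — an autapomorphy, so it tells us nothing about relationships among taxa.
All ingroup taxa share the derived state 'absent' for spiracle pair III lost; it defines the ingroup but does not resolve relationships within it.
hollow quills (derived state 'absent') is unique to Gamma (autapomorphy; uninformative for grouping).
dorsal spines: derived state 'present' in Delta, Gamma, and Theta only — synapomorphy for {Delta, Gamma, Theta}.
bioluminescent organ (derived state 'absent') is shared by Delta and Theta — a synapomorphy uniting that clade.
Most parsimonious ingroup topology: ((Gamma,(Theta,Delta)),Beta).
The clade {Delta, Gamma, Theta} is supported by dorsal spines: its derived state 'present' occurs in exactly those taxa and in no other taxon (including the outgroup).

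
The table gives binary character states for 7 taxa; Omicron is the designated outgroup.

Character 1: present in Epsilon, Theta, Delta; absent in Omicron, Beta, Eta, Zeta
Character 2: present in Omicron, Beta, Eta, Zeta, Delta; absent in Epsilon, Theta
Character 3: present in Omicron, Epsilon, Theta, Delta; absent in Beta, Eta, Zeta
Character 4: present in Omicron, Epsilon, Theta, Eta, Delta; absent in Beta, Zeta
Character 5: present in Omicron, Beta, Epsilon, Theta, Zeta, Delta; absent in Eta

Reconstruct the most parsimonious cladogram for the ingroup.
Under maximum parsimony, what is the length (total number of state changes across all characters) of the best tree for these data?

5

Character polarity is set by the outgroup: the derived state is whichever differs from the outgroup's state, so for Character 2, Character 3, Character 4, Character 5 the derived state is 'absent', and for the remaining characters it is 'present'.
Character 1 (derived state 'present') is shared by Delta, Epsilon, and Theta — a synapomorphy uniting that clade.
Character 2 (derived state 'absent') is shared by Epsilon and Theta — a synapomorphy uniting that clade.
Character 3: derived state 'absent' in Beta, Eta, and Zeta only — synapomorphy for {Beta, Eta, Zeta}.
Character 4 (derived state 'absent') is shared by Beta and Zeta — a synapomorphy uniting that clade.
Character 5 (derived state 'absent') is unique to Eta (autapomorphy; uninformative for grouping).
Most parsimonious ingroup topology: (((Theta,Epsilon),Delta),((Zeta,Beta),Eta)).
Changes per character on this tree: Character 1: 1; Character 2: 1; Character 3: 1; Character 4: 1; Character 5: 1.
Total = 5.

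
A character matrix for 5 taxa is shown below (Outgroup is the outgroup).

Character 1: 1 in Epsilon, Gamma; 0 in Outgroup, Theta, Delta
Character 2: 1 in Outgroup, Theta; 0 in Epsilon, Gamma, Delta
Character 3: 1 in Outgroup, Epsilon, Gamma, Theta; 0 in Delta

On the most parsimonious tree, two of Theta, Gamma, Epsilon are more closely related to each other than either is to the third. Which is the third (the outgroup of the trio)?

Character polarity is set by the outgroup: the derived state is whichever differs from the outgroup's state, so for Character 2, Character 3 the derived state is '0', and for the remaining characters it is '1'.
Character 1 (derived state '1') is shared by Epsilon and Gamma — a synapomorphy uniting that clade.
Character 2: derived state '0' in Delta, Epsilon, and Gamma only — synapomorphy for {Delta, Epsilon, Gamma}.
Character 3 (derived state '0') is unique to Delta (autapomorphy; uninformative for grouping).
Most parsimonious ingroup topology: (((Epsilon,Gamma),Delta),Theta).
Epsilon and Gamma share a more recent common ancestor with each other than either does with Theta, so Theta is the least closely related of the three.

Theta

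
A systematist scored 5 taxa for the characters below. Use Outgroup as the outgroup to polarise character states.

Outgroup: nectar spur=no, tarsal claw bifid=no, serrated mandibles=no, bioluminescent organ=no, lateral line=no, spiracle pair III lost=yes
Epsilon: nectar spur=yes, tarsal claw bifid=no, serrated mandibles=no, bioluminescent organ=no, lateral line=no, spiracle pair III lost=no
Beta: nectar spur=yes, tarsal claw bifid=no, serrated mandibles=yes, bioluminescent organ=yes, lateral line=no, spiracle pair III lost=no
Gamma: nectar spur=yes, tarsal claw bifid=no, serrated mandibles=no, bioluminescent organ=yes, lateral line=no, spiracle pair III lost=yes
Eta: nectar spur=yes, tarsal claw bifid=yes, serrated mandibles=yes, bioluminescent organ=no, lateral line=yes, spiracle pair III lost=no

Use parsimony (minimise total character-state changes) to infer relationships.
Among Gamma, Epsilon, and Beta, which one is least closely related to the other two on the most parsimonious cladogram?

Character polarity is set by the outgroup: the derived state is whichever differs from the outgroup's state, so for spiracle pair III lost the derived state is 'no', and for the remaining characters it is 'yes'.
nectar spur (derived state 'yes') is shared by all ingroup taxa — unites the whole ingroup.
tarsal claw bifid: derived state 'yes' in Eta only — an autapomorphy, so it tells us nothing about relationships among taxa.
serrated mandibles: derived state 'yes' in Beta and Eta only — synapomorphy for {Beta, Eta}.
bioluminescent organ groups Beta and Gamma, which is incompatible with the clades supported by the remaining characters; treating it as convergent (homoplasy) costs fewer steps than any alternative tree.
lateral line: derived state 'yes' in Eta only — an autapomorphy, so it tells us nothing about relationships among taxa.
spiracle pair III lost (derived state 'no') is shared by Beta, Epsilon, and Eta — a synapomorphy uniting that clade.
Most parsimonious ingroup topology: ((Epsilon,(Beta,Eta)),Gamma).
Epsilon and Beta share a more recent common ancestor with each other than either does with Gamma, so Gamma is the least closely related of the three.

Gamma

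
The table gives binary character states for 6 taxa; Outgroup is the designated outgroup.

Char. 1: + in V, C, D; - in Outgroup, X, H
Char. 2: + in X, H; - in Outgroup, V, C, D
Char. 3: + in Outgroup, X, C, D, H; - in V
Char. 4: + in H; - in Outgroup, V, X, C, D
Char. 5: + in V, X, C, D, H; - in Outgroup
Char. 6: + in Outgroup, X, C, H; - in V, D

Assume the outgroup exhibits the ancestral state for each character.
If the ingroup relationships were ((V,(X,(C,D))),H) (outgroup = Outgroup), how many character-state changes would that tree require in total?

9

Map each character onto ((V,(X,(C,D))),H) (rooted by Outgroup) and count the minimum state changes it requires (Fitch parsimony):
Char. 1: 2; Char. 2: 2; Char. 3: 1; Char. 4: 1; Char. 5: 1; Char. 6: 2.
Total tree length = 9.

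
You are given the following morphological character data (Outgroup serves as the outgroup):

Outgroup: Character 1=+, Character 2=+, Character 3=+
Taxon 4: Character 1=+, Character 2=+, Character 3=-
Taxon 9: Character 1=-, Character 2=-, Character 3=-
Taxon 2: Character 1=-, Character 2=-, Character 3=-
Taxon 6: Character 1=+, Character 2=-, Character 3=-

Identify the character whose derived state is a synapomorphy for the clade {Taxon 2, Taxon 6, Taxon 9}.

The outgroup has state '+' for every character, so '-' is the derived state throughout.
Character 1: derived state '-' in Taxon 2 and Taxon 9 only — synapomorphy for {Taxon 2, Taxon 9}.
Only Taxon 2, Taxon 6, and Taxon 9 show the derived state '-' for Character 2, supporting them as a clade.
All ingroup taxa share the derived state '-' for Character 3; it defines the ingroup but does not resolve relationships within it.
Most parsimonious ingroup topology: (Taxon 4,((Taxon 9,Taxon 2),Taxon 6)).
The clade {Taxon 2, Taxon 6, Taxon 9} is supported by Character 2: its derived state '-' occurs in exactly those taxa and in no other taxon (including the outgroup).

Character 2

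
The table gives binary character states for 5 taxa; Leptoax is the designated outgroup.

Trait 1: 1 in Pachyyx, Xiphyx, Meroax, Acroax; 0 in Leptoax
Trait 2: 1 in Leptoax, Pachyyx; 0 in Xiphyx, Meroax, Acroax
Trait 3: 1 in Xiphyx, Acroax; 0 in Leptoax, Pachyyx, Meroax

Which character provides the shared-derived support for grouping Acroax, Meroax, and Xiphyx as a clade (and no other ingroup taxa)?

Trait 2

Character polarity is set by the outgroup: the derived state is whichever differs from the outgroup's state, so for Trait 2 the derived state is '0', and for the remaining characters it is '1'.
Trait 1 (derived state '1') is shared by all ingroup taxa — unites the whole ingroup.
Trait 2: derived state '0' in Acroax, Meroax, and Xiphyx only — synapomorphy for {Acroax, Meroax, Xiphyx}.
Trait 3: derived state '1' in Acroax and Xiphyx only — synapomorphy for {Acroax, Xiphyx}.
Most parsimonious ingroup topology: (Pachyyx,((Xiphyx,Acroax),Meroax)).
The clade {Acroax, Meroax, Xiphyx} is supported by Trait 2: its derived state '0' occurs in exactly those taxa and in no other taxon (including the outgroup).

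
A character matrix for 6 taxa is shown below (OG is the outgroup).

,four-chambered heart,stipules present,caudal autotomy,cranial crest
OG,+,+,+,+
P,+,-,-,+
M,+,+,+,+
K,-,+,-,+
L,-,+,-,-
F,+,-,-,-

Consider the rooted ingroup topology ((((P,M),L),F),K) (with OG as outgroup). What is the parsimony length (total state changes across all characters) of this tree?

8

Map each character onto ((((P,M),L),F),K) (rooted by OG) and count the minimum state changes it requires (Fitch parsimony):
four-chambered heart: 2; stipules present: 2; caudal autotomy: 2; cranial crest: 2.
Total tree length = 8.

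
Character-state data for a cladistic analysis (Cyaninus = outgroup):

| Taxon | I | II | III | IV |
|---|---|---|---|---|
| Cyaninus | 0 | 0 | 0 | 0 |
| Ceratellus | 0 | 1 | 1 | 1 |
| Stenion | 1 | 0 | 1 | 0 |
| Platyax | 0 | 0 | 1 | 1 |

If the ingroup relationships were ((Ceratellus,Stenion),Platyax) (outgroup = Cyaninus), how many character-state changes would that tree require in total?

5

Map each character onto ((Ceratellus,Stenion),Platyax) (rooted by Cyaninus) and count the minimum state changes it requires (Fitch parsimony):
I: 1; II: 1; III: 1; IV: 2.
Total tree length = 5.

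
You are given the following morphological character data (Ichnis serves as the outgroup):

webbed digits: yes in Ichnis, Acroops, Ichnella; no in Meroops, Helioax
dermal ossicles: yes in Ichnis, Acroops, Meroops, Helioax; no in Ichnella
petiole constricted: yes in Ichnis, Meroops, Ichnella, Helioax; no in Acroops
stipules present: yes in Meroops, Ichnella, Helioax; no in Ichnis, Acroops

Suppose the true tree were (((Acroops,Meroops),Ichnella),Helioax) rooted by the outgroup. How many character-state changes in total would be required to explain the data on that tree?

Map each character onto (((Acroops,Meroops),Ichnella),Helioax) (rooted by Ichnis) and count the minimum state changes it requires (Fitch parsimony):
webbed digits: 2; dermal ossicles: 1; petiole constricted: 1; stipules present: 2.
Total tree length = 6.

6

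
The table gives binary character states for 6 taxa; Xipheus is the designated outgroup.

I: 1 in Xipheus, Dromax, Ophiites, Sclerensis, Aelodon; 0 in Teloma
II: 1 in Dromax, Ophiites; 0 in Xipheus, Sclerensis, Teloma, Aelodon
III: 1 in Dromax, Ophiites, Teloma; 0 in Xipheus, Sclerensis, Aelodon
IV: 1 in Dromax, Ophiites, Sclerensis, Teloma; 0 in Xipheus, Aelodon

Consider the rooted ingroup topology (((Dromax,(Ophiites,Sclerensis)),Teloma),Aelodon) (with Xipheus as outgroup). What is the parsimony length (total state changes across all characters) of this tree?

6

Map each character onto (((Dromax,(Ophiites,Sclerensis)),Teloma),Aelodon) (rooted by Xipheus) and count the minimum state changes it requires (Fitch parsimony):
I: 1; II: 2; III: 2; IV: 1.
Total tree length = 6.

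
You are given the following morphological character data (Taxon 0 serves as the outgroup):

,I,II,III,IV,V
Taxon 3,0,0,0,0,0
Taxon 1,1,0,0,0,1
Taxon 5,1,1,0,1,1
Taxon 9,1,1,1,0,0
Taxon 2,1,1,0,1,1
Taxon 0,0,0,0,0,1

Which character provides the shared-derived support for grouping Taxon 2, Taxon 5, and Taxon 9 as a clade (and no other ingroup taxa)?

II

Character polarity is set by the outgroup: the derived state is whichever differs from the outgroup's state, so for V the derived state is '0', and for the remaining characters it is '1'.
I: derived state '1' in Taxon 1, Taxon 2, Taxon 5, and Taxon 9 only — synapomorphy for {Taxon 1, Taxon 2, Taxon 5, Taxon 9}.
Only Taxon 2, Taxon 5, and Taxon 9 show the derived state '1' for II, supporting them as a clade.
III (derived state '1') is unique to Taxon 9 (autapomorphy; uninformative for grouping).
IV (derived state '1') is shared by Taxon 2 and Taxon 5 — a synapomorphy uniting that clade.
V groups Taxon 3 and Taxon 9, which is incompatible with the clades supported by the remaining characters; treating it as convergent (homoplasy) costs fewer steps than any alternative tree.
Most parsimonious ingroup topology: ((((Taxon 2,Taxon 5),Taxon 9),Taxon 1),Taxon 3).
The clade {Taxon 2, Taxon 5, Taxon 9} is supported by II: its derived state '1' occurs in exactly those taxa and in no other taxon (including the outgroup).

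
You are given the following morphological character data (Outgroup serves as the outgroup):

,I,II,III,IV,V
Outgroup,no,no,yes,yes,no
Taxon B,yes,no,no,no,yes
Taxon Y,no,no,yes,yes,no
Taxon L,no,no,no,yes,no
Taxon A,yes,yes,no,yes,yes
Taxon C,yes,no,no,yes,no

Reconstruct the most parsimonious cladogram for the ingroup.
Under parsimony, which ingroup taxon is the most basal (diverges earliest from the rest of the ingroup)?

Taxon Y

Character polarity is set by the outgroup: the derived state is whichever differs from the outgroup's state, so for III, IV the derived state is 'no', and for the remaining characters it is 'yes'.
Only Taxon A, Taxon B, and Taxon C show the derived state 'yes' for I, supporting them as a clade.
II (derived state 'yes') is unique to Taxon A (autapomorphy; uninformative for grouping).
Only Taxon A, Taxon B, Taxon C, and Taxon L show the derived state 'no' for III, supporting them as a clade.
IV (derived state 'no') is unique to Taxon B (autapomorphy; uninformative for grouping).
V (derived state 'yes') is shared by Taxon A and Taxon B — a synapomorphy uniting that clade.
Most parsimonious ingroup topology: ((((Taxon B,Taxon A),Taxon C),Taxon L),Taxon Y).
Taxon Y is sister to the clade containing all other ingroup taxa, so it is the earliest-diverging (most basal) ingroup lineage.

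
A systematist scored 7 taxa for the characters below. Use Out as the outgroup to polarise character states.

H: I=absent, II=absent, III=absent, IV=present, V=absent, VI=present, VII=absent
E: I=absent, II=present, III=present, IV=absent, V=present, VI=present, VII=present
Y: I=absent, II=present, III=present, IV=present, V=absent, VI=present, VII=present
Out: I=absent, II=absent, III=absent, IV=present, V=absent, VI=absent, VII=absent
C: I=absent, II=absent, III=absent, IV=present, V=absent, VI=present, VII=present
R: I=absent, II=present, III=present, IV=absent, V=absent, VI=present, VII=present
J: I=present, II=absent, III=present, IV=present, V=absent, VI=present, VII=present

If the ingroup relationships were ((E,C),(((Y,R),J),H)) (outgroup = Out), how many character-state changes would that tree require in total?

Map each character onto ((E,C),(((Y,R),J),H)) (rooted by Out) and count the minimum state changes it requires (Fitch parsimony):
I: 1; II: 2; III: 2; IV: 2; V: 1; VI: 1; VII: 2.
Total tree length = 11.

11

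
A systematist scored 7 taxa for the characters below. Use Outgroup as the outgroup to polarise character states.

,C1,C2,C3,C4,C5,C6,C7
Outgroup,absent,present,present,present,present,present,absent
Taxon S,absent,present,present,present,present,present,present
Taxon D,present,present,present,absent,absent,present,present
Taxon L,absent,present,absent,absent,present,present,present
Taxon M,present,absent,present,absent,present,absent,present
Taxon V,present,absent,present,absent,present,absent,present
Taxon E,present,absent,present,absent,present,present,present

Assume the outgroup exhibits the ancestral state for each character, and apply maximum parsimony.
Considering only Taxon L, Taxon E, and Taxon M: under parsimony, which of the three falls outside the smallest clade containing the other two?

Taxon L

Character polarity is set by the outgroup: the derived state is whichever differs from the outgroup's state, so for C2, C3, C4, C5, C6 the derived state is 'absent', and for the remaining characters it is 'present'.
C1: derived state 'present' in Taxon D, Taxon E, Taxon M, and Taxon V only — synapomorphy for {Taxon D, Taxon E, Taxon M, Taxon V}.
C2: derived state 'absent' in Taxon E, Taxon M, and Taxon V only — synapomorphy for {Taxon E, Taxon M, Taxon V}.
C3 (derived state 'absent') is unique to Taxon L (autapomorphy; uninformative for grouping).
Only Taxon D, Taxon E, Taxon L, Taxon M, and Taxon V show the derived state 'absent' for C4, supporting them as a clade.
C5: derived state 'absent' in Taxon D only — an autapomorphy, so it tells us nothing about relationships among taxa.
Only Taxon M and Taxon V show the derived state 'absent' for C6, supporting them as a clade.
All ingroup taxa share the derived state 'present' for C7; it defines the ingroup but does not resolve relationships within it.
Most parsimonious ingroup topology: (Taxon S,((Taxon D,((Taxon M,Taxon V),Taxon E)),Taxon L)).
Taxon E and Taxon M share a more recent common ancestor with each other than either does with Taxon L, so Taxon L is the least closely related of the three.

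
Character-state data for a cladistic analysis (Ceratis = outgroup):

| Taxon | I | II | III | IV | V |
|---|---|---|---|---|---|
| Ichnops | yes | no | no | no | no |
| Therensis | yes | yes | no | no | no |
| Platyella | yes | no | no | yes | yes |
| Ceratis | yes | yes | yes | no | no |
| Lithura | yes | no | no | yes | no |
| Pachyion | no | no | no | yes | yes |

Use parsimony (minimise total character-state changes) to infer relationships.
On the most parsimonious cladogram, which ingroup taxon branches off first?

Therensis

Character polarity is set by the outgroup: the derived state is whichever differs from the outgroup's state, so for I, II, III the derived state is 'no', and for the remaining characters it is 'yes'.
I (derived state 'no') is unique to Pachyion (autapomorphy; uninformative for grouping).
II: derived state 'no' in Ichnops, Lithura, Pachyion, and Platyella only — synapomorphy for {Ichnops, Lithura, Pachyion, Platyella}.
All ingroup taxa share the derived state 'no' for III; it defines the ingroup but does not resolve relationships within it.
IV (derived state 'yes') is shared by Lithura, Pachyion, and Platyella — a synapomorphy uniting that clade.
V: derived state 'yes' in Pachyion and Platyella only — synapomorphy for {Pachyion, Platyella}.
Most parsimonious ingroup topology: ((((Pachyion,Platyella),Lithura),Ichnops),Therensis).
Therensis is sister to the clade containing all other ingroup taxa, so it is the earliest-diverging (most basal) ingroup lineage.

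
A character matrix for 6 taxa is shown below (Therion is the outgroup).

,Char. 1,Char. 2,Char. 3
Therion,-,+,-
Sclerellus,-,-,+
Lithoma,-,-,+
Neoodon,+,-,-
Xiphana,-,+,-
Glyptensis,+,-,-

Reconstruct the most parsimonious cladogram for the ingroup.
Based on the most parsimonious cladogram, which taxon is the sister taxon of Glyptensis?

Character polarity is set by the outgroup: the derived state is whichever differs from the outgroup's state, so for Char. 2 the derived state is '-', and for the remaining characters it is '+'.
Char. 1 (derived state '+') is shared by Glyptensis and Neoodon — a synapomorphy uniting that clade.
Only Glyptensis, Lithoma, Neoodon, and Sclerellus show the derived state '-' for Char. 2, supporting them as a clade.
Char. 3 (derived state '+') is shared by Lithoma and Sclerellus — a synapomorphy uniting that clade.
Most parsimonious ingroup topology: (((Sclerellus,Lithoma),(Neoodon,Glyptensis)),Xiphana).
Glyptensis and Neoodon form a cherry on this tree, so they are sister taxa.

Neoodon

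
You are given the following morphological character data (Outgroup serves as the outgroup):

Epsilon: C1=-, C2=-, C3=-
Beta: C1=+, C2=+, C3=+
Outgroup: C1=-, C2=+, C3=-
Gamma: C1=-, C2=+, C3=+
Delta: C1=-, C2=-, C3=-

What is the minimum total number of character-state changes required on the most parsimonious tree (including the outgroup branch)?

3

Character polarity is set by the outgroup: the derived state is whichever differs from the outgroup's state, so for C2 the derived state is '-', and for the remaining characters it is '+'.
C1 (derived state '+') is unique to Beta (autapomorphy; uninformative for grouping).
Only Delta and Epsilon show the derived state '-' for C2, supporting them as a clade.
Only Beta and Gamma show the derived state '+' for C3, supporting them as a clade.
Most parsimonious ingroup topology: ((Beta,Gamma),(Epsilon,Delta)).
Changes per character on this tree: C1: 1; C2: 1; C3: 1.
Total = 3.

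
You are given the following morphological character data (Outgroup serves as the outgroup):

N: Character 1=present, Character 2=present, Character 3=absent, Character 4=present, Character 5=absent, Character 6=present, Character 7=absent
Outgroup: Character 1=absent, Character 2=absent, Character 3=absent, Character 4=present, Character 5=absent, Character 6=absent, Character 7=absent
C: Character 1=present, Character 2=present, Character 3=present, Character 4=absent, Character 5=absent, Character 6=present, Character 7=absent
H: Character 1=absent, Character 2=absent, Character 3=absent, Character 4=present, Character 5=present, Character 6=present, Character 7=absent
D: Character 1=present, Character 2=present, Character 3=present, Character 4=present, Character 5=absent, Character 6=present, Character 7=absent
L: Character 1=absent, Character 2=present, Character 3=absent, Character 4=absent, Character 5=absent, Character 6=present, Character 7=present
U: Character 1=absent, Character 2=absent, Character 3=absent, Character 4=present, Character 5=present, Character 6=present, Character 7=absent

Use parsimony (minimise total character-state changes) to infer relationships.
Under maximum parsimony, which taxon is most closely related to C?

Character polarity is set by the outgroup: the derived state is whichever differs from the outgroup's state, so for Character 4 the derived state is 'absent', and for the remaining characters it is 'present'.
Character 1 (derived state 'present') is shared by C, D, and N — a synapomorphy uniting that clade.
Character 2 (derived state 'present') is shared by C, D, L, and N — a synapomorphy uniting that clade.
Character 3 (derived state 'present') is shared by C and D — a synapomorphy uniting that clade.
Character 4 groups C and L, which is incompatible with the clades supported by the remaining characters; treating it as convergent (homoplasy) costs fewer steps than any alternative tree.
Character 5 (derived state 'present') is shared by H and U — a synapomorphy uniting that clade.
Character 6 (derived state 'present') is shared by all ingroup taxa — unites the whole ingroup.
Character 7: derived state 'present' in L only — an autapomorphy, so it tells us nothing about relationships among taxa.
Most parsimonious ingroup topology: (((N,(D,C)),L),(H,U)).
C and D form a cherry on this tree, so they are sister taxa.

D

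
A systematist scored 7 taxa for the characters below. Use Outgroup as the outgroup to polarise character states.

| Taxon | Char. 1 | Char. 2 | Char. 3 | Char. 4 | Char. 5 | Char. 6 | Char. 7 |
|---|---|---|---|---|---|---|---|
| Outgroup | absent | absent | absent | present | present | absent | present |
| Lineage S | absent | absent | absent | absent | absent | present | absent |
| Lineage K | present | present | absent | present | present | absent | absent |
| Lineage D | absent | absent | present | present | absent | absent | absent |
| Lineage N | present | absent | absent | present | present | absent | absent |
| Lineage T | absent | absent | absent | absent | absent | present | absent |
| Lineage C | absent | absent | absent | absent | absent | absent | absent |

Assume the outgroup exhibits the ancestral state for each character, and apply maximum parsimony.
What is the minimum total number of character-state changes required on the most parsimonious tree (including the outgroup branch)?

Character polarity is set by the outgroup: the derived state is whichever differs from the outgroup's state, so for Char. 4, Char. 5, Char. 7 the derived state is 'absent', and for the remaining characters it is 'present'.
Only Lineage K and Lineage N show the derived state 'present' for Char. 1, supporting them as a clade.
Char. 2 (derived state 'present') is unique to Lineage K (autapomorphy; uninformative for grouping).
Char. 3 (derived state 'present') is unique to Lineage D (autapomorphy; uninformative for grouping).
Only Lineage C, Lineage S, and Lineage T show the derived state 'absent' for Char. 4, supporting them as a clade.
Char. 5: derived state 'absent' in Lineage C, Lineage D, Lineage S, and Lineage T only — synapomorphy for {Lineage C, Lineage D, Lineage S, Lineage T}.
Char. 6 (derived state 'present') is shared by Lineage S and Lineage T — a synapomorphy uniting that clade.
All ingroup taxa share the derived state 'absent' for Char. 7; it defines the ingroup but does not resolve relationships within it.
Most parsimonious ingroup topology: ((((Lineage S,Lineage T),Lineage C),Lineage D),(Lineage K,Lineage N)).
Changes per character on this tree: Char. 1: 1; Char. 2: 1; Char. 3: 1; Char. 4: 1; Char. 5: 1; Char. 6: 1; Char. 7: 1.
Total = 7.

7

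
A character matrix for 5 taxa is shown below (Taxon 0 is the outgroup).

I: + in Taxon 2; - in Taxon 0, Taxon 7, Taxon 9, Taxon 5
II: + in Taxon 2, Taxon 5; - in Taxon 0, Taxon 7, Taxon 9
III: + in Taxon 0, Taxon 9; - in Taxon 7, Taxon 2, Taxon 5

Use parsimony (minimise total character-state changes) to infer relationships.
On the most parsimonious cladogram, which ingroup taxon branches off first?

Character polarity is set by the outgroup: the derived state is whichever differs from the outgroup's state, so for III the derived state is '-', and for the remaining characters it is '+'.
I: derived state '+' in Taxon 2 only — an autapomorphy, so it tells us nothing about relationships among taxa.
II: derived state '+' in Taxon 2 and Taxon 5 only — synapomorphy for {Taxon 2, Taxon 5}.
Only Taxon 2, Taxon 5, and Taxon 7 show the derived state '-' for III, supporting them as a clade.
Most parsimonious ingroup topology: ((Taxon 7,(Taxon 2,Taxon 5)),Taxon 9).
Taxon 9 is sister to the clade containing all other ingroup taxa, so it is the earliest-diverging (most basal) ingroup lineage.

Taxon 9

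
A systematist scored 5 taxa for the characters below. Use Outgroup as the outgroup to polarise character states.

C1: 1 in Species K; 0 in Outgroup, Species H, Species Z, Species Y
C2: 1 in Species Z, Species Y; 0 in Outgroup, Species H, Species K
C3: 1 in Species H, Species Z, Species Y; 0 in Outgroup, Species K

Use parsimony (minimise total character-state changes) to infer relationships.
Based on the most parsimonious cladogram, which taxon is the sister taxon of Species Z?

Species Y

The outgroup has state '0' for every character, so '1' is the derived state throughout.
C1 (derived state '1') is unique to Species K (autapomorphy; uninformative for grouping).
Only Species Y and Species Z show the derived state '1' for C2, supporting them as a clade.
Only Species H, Species Y, and Species Z show the derived state '1' for C3, supporting them as a clade.
Most parsimonious ingroup topology: ((Species H,(Species Z,Species Y)),Species K).
Species Z and Species Y form a cherry on this tree, so they are sister taxa.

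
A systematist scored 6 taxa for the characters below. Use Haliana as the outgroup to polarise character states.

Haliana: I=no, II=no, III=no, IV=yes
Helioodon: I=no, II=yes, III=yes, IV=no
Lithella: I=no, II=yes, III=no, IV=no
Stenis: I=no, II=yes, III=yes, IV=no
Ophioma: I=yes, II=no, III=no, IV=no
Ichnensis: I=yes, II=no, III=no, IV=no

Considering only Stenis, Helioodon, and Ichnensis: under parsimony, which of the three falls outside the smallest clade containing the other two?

Ichnensis

Character polarity is set by the outgroup: the derived state is whichever differs from the outgroup's state, so for IV the derived state is 'no', and for the remaining characters it is 'yes'.
I (derived state 'yes') is shared by Ichnensis and Ophioma — a synapomorphy uniting that clade.
Only Helioodon, Lithella, and Stenis show the derived state 'yes' for II, supporting them as a clade.
III (derived state 'yes') is shared by Helioodon and Stenis — a synapomorphy uniting that clade.
All ingroup taxa share the derived state 'no' for IV; it defines the ingroup but does not resolve relationships within it.
Most parsimonious ingroup topology: (((Helioodon,Stenis),Lithella),(Ophioma,Ichnensis)).
Helioodon and Stenis share a more recent common ancestor with each other than either does with Ichnensis, so Ichnensis is the least closely related of the three.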